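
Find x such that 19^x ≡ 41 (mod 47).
31

Baby-step giant-step with step n = ⌈√47⌉ = 7.
Baby steps 19^j mod 47 (j:value) for j=0..6: 0:1, 1:19, 2:32, 3:44, 4:37, 5:45, 6:9.
Giant-step multiplier: 19^(-7) ≡ 19^(46-7) = 19^39 ≡ 11 (mod 47).
Giant steps γ_i = 41·11^i mod 47: γ_0=41, γ_1=28, γ_2=26, γ_3=4, γ_4=44 (in table at j=3).
x = i·n + j = 4·7 + 3 = 31.
Check: 19^31 ≡ 41 (mod 47).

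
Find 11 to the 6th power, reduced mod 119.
8

Repeated squaring. Binary of 6 = 110.
11^1 ≡ 11 (mod 119); 11^2 ≡ 2 (mod 119); 11^4 ≡ 4 (mod 119)
11^6 = 11^2 × 11^4 ≡ 8 (mod 119)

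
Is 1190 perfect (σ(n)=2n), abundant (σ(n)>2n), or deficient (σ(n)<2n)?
abundant

Proper divisors of 1190: sum = 1 + 2 + 5 + 7 + 10 + 14 + 17 + 34 + 35 + 70 + 85 + 119 + 170 + 238 + 595 = 1402
Since 1402 > 1190, 1190 is abundant.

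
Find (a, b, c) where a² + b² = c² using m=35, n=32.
(201, 2240, 2249)

Euclid's formula: a = m² - n², b = 2mn, c = m² + n²
m = 35, n = 32
a = 35² - 32² = 1225 - 1024 = 201
b = 2 × 35 × 32 = 2240
c = 35² + 32² = 1225 + 1024 = 2249
Verification: 201² + 2240² = 40401 + 5017600 = 5058001 = 2249² ✓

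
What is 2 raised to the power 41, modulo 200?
152

Repeated squaring. Binary of 41 = 101001.
2^1 ≡ 2 (mod 200); 2^2 ≡ 4 (mod 200); 2^4 ≡ 16 (mod 200); 2^8 ≡ 56 (mod 200); 2^16 ≡ 136 (mod 200); 2^32 ≡ 96 (mod 200)
2^41 = 2^1 × 2^8 × 2^32 ≡ 152 (mod 200)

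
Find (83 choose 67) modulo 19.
0

Using Lucas' theorem:
Write n=83 and k=67 in base 19:
n in base 19: [4, 7]
k in base 19: [3, 10]
C(83,67) mod 19 = ∏ C(n_i, k_i) mod 19
Digit binomials (mod 19): C(4,3) = 4; C(7,10) = 0 (k_i > n_i)
Product: 4 × 0 = 0 ≡ 0 (mod 19)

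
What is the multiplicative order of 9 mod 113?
56

113 is prime, so ord(9) divides φ(113) = 112.
Divisors of 112: 1, 2, 4, 7, 8, 14, 16, 28, 56, 112.
Repeated squaring: 9^1 ≡ 9, 9^2 ≡ 81, 9^4 ≡ 7, 9^8 ≡ 49, 9^16 ≡ 28, 9^32 ≡ 106, 9^64 ≡ 49 (mod 113).
Test 9^d mod 113 for each divisor d in increasing order:
9^1 ≡ 9
9^2 ≡ 81
9^4 ≡ 7
9^7 = 9^4·9^2·9^1 ≡ 18
9^8 ≡ 49
9^14 = 9^8·9^4·9^2 ≡ 98
9^16 ≡ 28
9^28 = 9^16·9^8·9^4 ≡ 112
9^56 = 9^32·9^16·9^8 ≡ 1  ← first divisor giving 1
The order is 56.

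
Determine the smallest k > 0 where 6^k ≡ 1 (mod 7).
2

7 is prime, so ord(6) divides φ(7) = 6.
Divisors of 6: 1, 2, 3, 6.
Repeated squaring: 6^1 ≡ 6, 6^2 ≡ 1, 6^4 ≡ 1 (mod 7).
Test 6^d mod 7 for each divisor d in increasing order:
6^1 ≡ 6
6^2 ≡ 1  ← first divisor giving 1
The order is 2.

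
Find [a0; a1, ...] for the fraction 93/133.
[0; 1, 2, 3, 13]

Euclidean algorithm steps:
93 = 0 × 133 + 93
133 = 1 × 93 + 40
93 = 2 × 40 + 13
40 = 3 × 13 + 1
13 = 13 × 1 + 0
Continued fraction: [0; 1, 2, 3, 13]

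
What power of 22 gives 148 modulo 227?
143

Baby-step giant-step with step n = ⌈√227⌉ = 16.
Baby steps 22^j mod 227 (j:value) for j=0..15: 0:1, 1:22, 2:30, 3:206, 4:219, 5:51, 6:214, 7:168, 8:64, 9:46, 10:104, 11:18, 12:169, 13:86, 14:76, 15:83.
Giant-step multiplier: 22^(-16) ≡ 22^(226-16) = 22^210 ≡ 159 (mod 227).
Giant steps γ_i = 148·159^i mod 227: γ_0=148, γ_1=151, γ_2=174, γ_3=199, γ_4=88, γ_5=145, γ_6=128, γ_7=149, γ_8=83 (in table at j=15).
x = i·n + j = 8·16 + 15 = 143.
Check: 22^143 ≡ 148 (mod 227).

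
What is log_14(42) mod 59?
25

Baby-step giant-step with step n = ⌈√59⌉ = 8.
Baby steps 14^j mod 59 (j:value) for j=0..7: 0:1, 1:14, 2:19, 3:30, 4:7, 5:39, 6:15, 7:33.
Giant-step multiplier: 14^(-8) ≡ 14^(58-8) = 14^50 ≡ 53 (mod 59).
Giant steps γ_i = 42·53^i mod 59: γ_0=42, γ_1=43, γ_2=37, γ_3=14 (in table at j=1).
x = i·n + j = 3·8 + 1 = 25.
Check: 14^25 ≡ 42 (mod 59).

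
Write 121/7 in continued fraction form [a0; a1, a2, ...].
[17; 3, 2]

Euclidean algorithm steps:
121 = 17 × 7 + 2
7 = 3 × 2 + 1
2 = 2 × 1 + 0
Continued fraction: [17; 3, 2]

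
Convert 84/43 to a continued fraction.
[1; 1, 20, 2]

Euclidean algorithm steps:
84 = 1 × 43 + 41
43 = 1 × 41 + 2
41 = 20 × 2 + 1
2 = 2 × 1 + 0
Continued fraction: [1; 1, 20, 2]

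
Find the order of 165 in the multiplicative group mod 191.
190

191 is prime, so ord(165) divides φ(191) = 190.
Divisors of 190: 1, 2, 5, 10, 19, 38, 95, 190.
Repeated squaring: 165^1 ≡ 165, 165^2 ≡ 103, 165^4 ≡ 104, 165^8 ≡ 120, 165^16 ≡ 75, 165^32 ≡ 86, 165^64 ≡ 138, 165^128 ≡ 135 (mod 191).
Test 165^d mod 191 for each divisor d in increasing order:
165^1 ≡ 165
165^2 ≡ 103
165^5 = 165^4·165^1 ≡ 161
165^10 = 165^8·165^2 ≡ 136
165^19 = 165^16·165^2·165^1 ≡ 82
165^38 = 165^32·165^4·165^2 ≡ 39
165^95 = 165^64·165^16·165^8·165^4·165^2·165^1 ≡ 190
165^190 = 165^128·165^32·165^16·165^8·165^4·165^2 ≡ 1  ← first divisor giving 1
The order is 190.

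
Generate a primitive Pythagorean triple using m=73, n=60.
(1729, 8760, 8929)

Euclid's formula: a = m² - n², b = 2mn, c = m² + n²
m = 73, n = 60
a = 73² - 60² = 5329 - 3600 = 1729
b = 2 × 73 × 60 = 8760
c = 73² + 60² = 5329 + 3600 = 8929
Verification: 1729² + 8760² = 2989441 + 76737600 = 79727041 = 8929² ✓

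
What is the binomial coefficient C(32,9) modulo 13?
0

Using Lucas' theorem:
Write n=32 and k=9 in base 13:
n in base 13: [2, 6]
k in base 13: [0, 9]
C(32,9) mod 13 = ∏ C(n_i, k_i) mod 13
Digit binomials (mod 13): C(2,0) = 1; C(6,9) = 0 (k_i > n_i)
Product: 1 × 0 = 0 ≡ 0 (mod 13)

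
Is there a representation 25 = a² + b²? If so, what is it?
0² + 5² (a=0, b=5)

Factorization: 25 = 5^2
By Fermat: n is sum of two squares iff every prime p ≡ 3 (mod 4) appears to even power.
All primes ≡ 3 (mod 4) appear to even power.
Search a = 0, 1, 2, … for 25 - a² a perfect square: first hit at a = 0: 25 - 0 = 25 = 5².
25 = 0² + 5² = 0 + 25 ✓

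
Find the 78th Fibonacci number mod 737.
615

Matrix identity: Q^n = [[F_(n+1), F_n], [F_n, F_(n-1)]] with Q = [[1,1],[1,0]].
n = 78 = 1001110₂. Square-and-multiply, entries mod 737:
Q^1 = [[1,1],[1,0]]
Q^2 = (Q^1)² = [[2,1],[1,1]]
Q^4 = (Q^2)² = [[5,3],[3,2]]
Q^9 = (Q^4)²·Q = [[55,34],[34,21]]
Q^19 = (Q^9)²·Q = [[132,496],[496,373]]
Q^39 = (Q^19)²·Q = [[231,331],[331,637]]
Q^78 = (Q^39)² = [[45,615],[615,167]]
F_78 mod 737 = Q^78[0][1] = 615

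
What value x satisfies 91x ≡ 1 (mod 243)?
235

gcd(91, 243) = 1, so the inverse exists.
Extended Euclidean algorithm on (243, 91):
243 = 2 × 91 + 61  ⟹  61 = (1)·243 + (-2)·91
91 = 1 × 61 + 30  ⟹  30 = (-1)·243 + (3)·91
61 = 2 × 30 + 1  ⟹  1 = (3)·243 + (-8)·91
So (-8)·91 ≡ 1 (mod 243), i.e. 91^(-1) ≡ -8 ≡ 235 (mod 243).
Check: 91 × 235 = 21385 ≡ 1 (mod 243)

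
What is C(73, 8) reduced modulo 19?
7

Using Lucas' theorem:
Write n=73 and k=8 in base 19:
n in base 19: [3, 16]
k in base 19: [0, 8]
C(73,8) mod 19 = ∏ C(n_i, k_i) mod 19
Digit binomials (mod 19): C(3,0) = 1; C(16,8) = 12870 ≡ 7
Product: 1 × 7 = 7 ≡ 7 (mod 19)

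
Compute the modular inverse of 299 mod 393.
347

gcd(299, 393) = 1, so the inverse exists.
Extended Euclidean algorithm on (393, 299):
393 = 1 × 299 + 94  ⟹  94 = (1)·393 + (-1)·299
299 = 3 × 94 + 17  ⟹  17 = (-3)·393 + (4)·299
94 = 5 × 17 + 9  ⟹  9 = (16)·393 + (-21)·299
17 = 1 × 9 + 8  ⟹  8 = (-19)·393 + (25)·299
9 = 1 × 8 + 1  ⟹  1 = (35)·393 + (-46)·299
So (-46)·299 ≡ 1 (mod 393), i.e. 299^(-1) ≡ -46 ≡ 347 (mod 393).
Check: 299 × 347 = 103753 ≡ 1 (mod 393)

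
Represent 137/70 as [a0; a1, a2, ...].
[1; 1, 22, 3]

Euclidean algorithm steps:
137 = 1 × 70 + 67
70 = 1 × 67 + 3
67 = 22 × 3 + 1
3 = 3 × 1 + 0
Continued fraction: [1; 1, 22, 3]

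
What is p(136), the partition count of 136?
10015581680

p(n) counts ways to write n as a sum of positive integers (order ignored).
Euler's pentagonal recurrence: p(k) = p(k-1) + p(k-2) - p(k-5) - p(k-7) + p(k-12) + p(k-15) - ... (offsets j(3j∓1)/2, signs ++--, p(0)=1, p(<0)=0).
DP table for k = 0..135: p(0)=1, p(1)=1, p(2)=2, p(3)=3, p(4)=5, p(5)=7, p(6)=11, p(7)=15, p(8)=22, p(9)=30, p(10)=42, p(11)=56, p(12)=77, p(13)=101, p(14)=135, p(15)=176, p(16)=231, p(17)=297, p(18)=385, p(19)=490, p(20)=627, p(21)=792, p(22)=1002, p(23)=1255, p(24)=1575, p(25)=1958, p(26)=2436, p(27)=3010, p(28)=3718, p(29)=4565, p(30)=5604, p(31)=6842, p(32)=8349, p(33)=10143, p(34)=12310, p(35)=14883, p(36)=17977, p(37)=21637, p(38)=26015, p(39)=31185, p(40)=37338, p(41)=44583, p(42)=53174, p(43)=63261, p(44)=75175, p(45)=89134, p(46)=105558, p(47)=124754, p(48)=147273, p(49)=173525, p(50)=204226, p(51)=239943, p(52)=281589, p(53)=329931, p(54)=386155, p(55)=451276, p(56)=526823, p(57)=614154, p(58)=715220, p(59)=831820, p(60)=966467, p(61)=1121505, p(62)=1300156, p(63)=1505499, p(64)=1741630, p(65)=2012558, p(66)=2323520, p(67)=2679689, p(68)=3087735, p(69)=3554345, p(70)=4087968, p(71)=4697205, p(72)=5392783, p(73)=6185689, p(74)=7089500, p(75)=8118264, p(76)=9289091, p(77)=10619863, p(78)=12132164, p(79)=13848650, p(80)=15796476, p(81)=18004327, p(82)=20506255, p(83)=23338469, p(84)=26543660, p(85)=30167357, p(86)=34262962, p(87)=38887673, p(88)=44108109, p(89)=49995925, p(90)=56634173, p(91)=64112359, p(92)=72533807, p(93)=82010177, p(94)=92669720, p(95)=104651419, p(96)=118114304, p(97)=133230930, p(98)=150198136, p(99)=169229875, p(100)=190569292, p(101)=214481126, p(102)=241265379, p(103)=271248950, p(104)=304801365, p(105)=342325709, p(106)=384276336, p(107)=431149389, p(108)=483502844, p(109)=541946240, p(110)=607163746, p(111)=679903203, p(112)=761002156, p(113)=851376628, p(114)=952050665, p(115)=1064144451, p(116)=1188908248, p(117)=1327710076, p(118)=1482074143, p(119)=1653668665, p(120)=1844349560, p(121)=2056148051, p(122)=2291320912, p(123)=2552338241, p(124)=2841940500, p(125)=3163127352, p(126)=3519222692, p(127)=3913864295, p(128)=4351078600, p(129)=4835271870, p(130)=5371315400, p(131)=5964539504, p(132)=6620830889, p(133)=7346629512, p(134)=8149040695, p(135)=9035836076.
Final step: p(136) = p(135) + p(134) - p(131) - p(129) + p(124) + p(121) - p(114) - p(110) + p(101) + p(96) - p(85) - p(79) + p(66) + p(59) - p(44) - p(36) + p(19) + p(10)
= 9035836076 + 8149040695 - 5964539504 - 4835271870 + 2841940500 + 2056148051 - 952050665 - 607163746 + 214481126 + 118114304 - 30167357 - 13848650 + 2323520 + 831820 - 75175 - 17977 + 490 + 42
= 10015581680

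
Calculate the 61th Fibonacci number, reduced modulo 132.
89

Matrix identity: Q^n = [[F_(n+1), F_n], [F_n, F_(n-1)]] with Q = [[1,1],[1,0]].
n = 61 = 111101₂. Square-and-multiply, entries mod 132:
Q^1 = [[1,1],[1,0]]
Q^3 = (Q^1)²·Q = [[3,2],[2,1]]
Q^7 = (Q^3)²·Q = [[21,13],[13,8]]
Q^15 = (Q^7)²·Q = [[63,82],[82,113]]
Q^30 = (Q^15)² = [[1,44],[44,89]]
Q^61 = (Q^30)²·Q = [[89,89],[89,0]]
F_61 mod 132 = Q^61[0][1] = 89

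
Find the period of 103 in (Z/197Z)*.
196

197 is prime, so ord(103) divides φ(197) = 196.
Divisors of 196: 1, 2, 4, 7, 14, 28, 49, 98, 196.
Repeated squaring: 103^1 ≡ 103, 103^2 ≡ 168, 103^4 ≡ 53, 103^8 ≡ 51, 103^16 ≡ 40, 103^32 ≡ 24, 103^64 ≡ 182, 103^128 ≡ 28 (mod 197).
Test 103^d mod 197 for each divisor d in increasing order:
103^1 ≡ 103
103^2 ≡ 168
103^4 ≡ 53
103^7 = 103^4·103^2·103^1 ≡ 77
103^14 = 103^8·103^4·103^2 ≡ 19
103^28 = 103^16·103^8·103^4 ≡ 164
103^49 = 103^32·103^16·103^1 ≡ 183
103^98 = 103^64·103^32·103^2 ≡ 196
103^196 = 103^128·103^64·103^4 ≡ 1  ← first divisor giving 1
The order is 196.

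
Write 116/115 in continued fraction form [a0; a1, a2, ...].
[1; 115]

Euclidean algorithm steps:
116 = 1 × 115 + 1
115 = 115 × 1 + 0
Continued fraction: [1; 115]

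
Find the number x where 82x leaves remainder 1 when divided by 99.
64

gcd(82, 99) = 1, so the inverse exists.
Extended Euclidean algorithm on (99, 82):
99 = 1 × 82 + 17  ⟹  17 = (1)·99 + (-1)·82
82 = 4 × 17 + 14  ⟹  14 = (-4)·99 + (5)·82
17 = 1 × 14 + 3  ⟹  3 = (5)·99 + (-6)·82
14 = 4 × 3 + 2  ⟹  2 = (-24)·99 + (29)·82
3 = 1 × 2 + 1  ⟹  1 = (29)·99 + (-35)·82
So (-35)·82 ≡ 1 (mod 99), i.e. 82^(-1) ≡ -35 ≡ 64 (mod 99).
Check: 82 × 64 = 5248 ≡ 1 (mod 99)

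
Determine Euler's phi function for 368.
176

368 = 2^4 × 23
φ(n) = n × ∏(1 - 1/p) for each prime p dividing n
φ(368) = 368 × (1 - 1/2) × (1 - 1/23) = 176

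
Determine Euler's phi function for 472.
232

472 = 2^3 × 59
φ(n) = n × ∏(1 - 1/p) for each prime p dividing n
φ(472) = 472 × (1 - 1/2) × (1 - 1/59) = 232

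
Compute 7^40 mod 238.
203

Repeated squaring. Binary of 40 = 101000.
7^1 ≡ 7 (mod 238); 7^2 ≡ 49 (mod 238); 7^4 ≡ 21 (mod 238); 7^8 ≡ 203 (mod 238); 7^16 ≡ 35 (mod 238); 7^32 ≡ 35 (mod 238)
7^40 = 7^8 × 7^32 ≡ 203 (mod 238)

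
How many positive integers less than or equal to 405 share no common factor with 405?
216

405 = 3^4 × 5
φ(n) = n × ∏(1 - 1/p) for each prime p dividing n
φ(405) = 405 × (1 - 1/3) × (1 - 1/5) = 216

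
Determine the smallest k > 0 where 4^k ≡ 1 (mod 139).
69

139 is prime, so ord(4) divides φ(139) = 138.
Divisors of 138: 1, 2, 3, 6, 23, 46, 69, 138.
Repeated squaring: 4^1 ≡ 4, 4^2 ≡ 16, 4^4 ≡ 117, 4^8 ≡ 67, 4^16 ≡ 41, 4^32 ≡ 13, 4^64 ≡ 30, 4^128 ≡ 66 (mod 139).
Test 4^d mod 139 for each divisor d in increasing order:
4^1 ≡ 4
4^2 ≡ 16
4^3 = 4^2·4^1 ≡ 64
4^6 = 4^4·4^2 ≡ 65
4^23 = 4^16·4^4·4^2·4^1 ≡ 96
4^46 = 4^32·4^8·4^4·4^2 ≡ 42
4^69 = 4^64·4^4·4^1 ≡ 1  ← first divisor giving 1
The order is 69.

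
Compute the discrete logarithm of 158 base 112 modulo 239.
33

Baby-step giant-step with step n = ⌈√239⌉ = 16.
Baby steps 112^j mod 239 (j:value) for j=0..15: 0:1, 1:112, 2:116, 3:86, 4:72, 5:177, 6:226, 7:217, 8:165, 9:77, 10:20, 11:89, 12:169, 13:47, 14:6, 15:194.
Giant-step multiplier: 112^(-16) ≡ 112^(238-16) = 112^222 ≡ 91 (mod 239).
Giant steps γ_i = 158·91^i mod 239: γ_0=158, γ_1=38, γ_2=112 (in table at j=1).
x = i·n + j = 2·16 + 1 = 33.
Check: 112^33 ≡ 158 (mod 239).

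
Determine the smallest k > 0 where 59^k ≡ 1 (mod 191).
95

191 is prime, so ord(59) divides φ(191) = 190.
Divisors of 190: 1, 2, 5, 10, 19, 38, 95, 190.
Repeated squaring: 59^1 ≡ 59, 59^2 ≡ 43, 59^4 ≡ 130, 59^8 ≡ 92, 59^16 ≡ 60, 59^32 ≡ 162, 59^64 ≡ 77, 59^128 ≡ 8 (mod 191).
Test 59^d mod 191 for each divisor d in increasing order:
59^1 ≡ 59
59^2 ≡ 43
59^5 = 59^4·59^1 ≡ 30
59^10 = 59^8·59^2 ≡ 136
59^19 = 59^16·59^2·59^1 ≡ 184
59^38 = 59^32·59^4·59^2 ≡ 49
59^95 = 59^64·59^16·59^8·59^4·59^2·59^1 ≡ 1  ← first divisor giving 1
The order is 95.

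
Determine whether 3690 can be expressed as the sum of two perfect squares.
21² + 57² (a=21, b=57)

Factorization: 3690 = 2 × 3^2 × 5 × 41
By Fermat: n is sum of two squares iff every prime p ≡ 3 (mod 4) appears to even power.
All primes ≡ 3 (mod 4) appear to even power.
Search a = 0, 1, 2, … for 3690 - a² a perfect square: first hit at a = 21: 3690 - 441 = 3249 = 57².
3690 = 21² + 57² = 441 + 3249 ✓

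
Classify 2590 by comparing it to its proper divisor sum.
abundant

Proper divisors of 2590: sum = 1 + 2 + 5 + 7 + 10 + 14 + 35 + 37 + 70 + 74 + 185 + 259 + 370 + 518 + 1295 = 2882
Since 2882 > 2590, 2590 is abundant.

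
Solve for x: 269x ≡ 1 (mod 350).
229

gcd(269, 350) = 1, so the inverse exists.
Extended Euclidean algorithm on (350, 269):
350 = 1 × 269 + 81  ⟹  81 = (1)·350 + (-1)·269
269 = 3 × 81 + 26  ⟹  26 = (-3)·350 + (4)·269
81 = 3 × 26 + 3  ⟹  3 = (10)·350 + (-13)·269
26 = 8 × 3 + 2  ⟹  2 = (-83)·350 + (108)·269
3 = 1 × 2 + 1  ⟹  1 = (93)·350 + (-121)·269
So (-121)·269 ≡ 1 (mod 350), i.e. 269^(-1) ≡ -121 ≡ 229 (mod 350).
Check: 269 × 229 = 61601 ≡ 1 (mod 350)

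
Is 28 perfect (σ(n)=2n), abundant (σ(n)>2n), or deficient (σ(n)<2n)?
perfect

Proper divisors of 28: sum = 1 + 2 + 4 + 7 + 14 = 28
Since 28 = 28, 28 is perfect.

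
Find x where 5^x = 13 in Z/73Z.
59

Baby-step giant-step with step n = ⌈√73⌉ = 9.
Baby steps 5^j mod 73 (j:value) for j=0..8: 0:1, 1:5, 2:25, 3:52, 4:41, 5:59, 6:3, 7:15, 8:2.
Giant-step multiplier: 5^(-9) ≡ 5^(72-9) = 5^63 ≡ 22 (mod 73).
Giant steps γ_i = 13·22^i mod 73: γ_0=13, γ_1=67, γ_2=14, γ_3=16, γ_4=60, γ_5=6, γ_6=59 (in table at j=5).
x = i·n + j = 6·9 + 5 = 59.
Check: 5^59 ≡ 13 (mod 73).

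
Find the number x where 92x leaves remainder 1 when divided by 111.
35

gcd(92, 111) = 1, so the inverse exists.
Extended Euclidean algorithm on (111, 92):
111 = 1 × 92 + 19  ⟹  19 = (1)·111 + (-1)·92
92 = 4 × 19 + 16  ⟹  16 = (-4)·111 + (5)·92
19 = 1 × 16 + 3  ⟹  3 = (5)·111 + (-6)·92
16 = 5 × 3 + 1  ⟹  1 = (-29)·111 + (35)·92
So (35)·92 ≡ 1 (mod 111), i.e. 92^(-1) ≡ 35 (mod 111).
Check: 92 × 35 = 3220 ≡ 1 (mod 111)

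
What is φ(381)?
252

381 = 3 × 127
φ(n) = n × ∏(1 - 1/p) for each prime p dividing n
φ(381) = 381 × (1 - 1/3) × (1 - 1/127) = 252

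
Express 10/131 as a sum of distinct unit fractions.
1/14 + 1/204 + 1/187068

Greedy algorithm:
10/131: ceiling(131/10) = 14, use 1/14
9/1834: ceiling(1834/9) = 204, use 1/204
1/187068: ceiling(187068/1) = 187068, use 1/187068
Result: 10/131 = 1/14 + 1/204 + 1/187068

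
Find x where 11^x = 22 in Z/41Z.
23

Baby-step giant-step with step n = ⌈√41⌉ = 7.
Baby steps 11^j mod 41 (j:value) for j=0..6: 0:1, 1:11, 2:39, 3:19, 4:4, 5:3, 6:33.
Giant-step multiplier: 11^(-7) ≡ 11^(40-7) = 11^33 ≡ 34 (mod 41).
Giant steps γ_i = 22·34^i mod 41: γ_0=22, γ_1=10, γ_2=12, γ_3=39 (in table at j=2).
x = i·n + j = 3·7 + 2 = 23.
Check: 11^23 ≡ 22 (mod 41).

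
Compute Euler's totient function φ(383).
382

383 = 383
φ(n) = n × ∏(1 - 1/p) for each prime p dividing n
φ(383) = 383 × (1 - 1/383) = 382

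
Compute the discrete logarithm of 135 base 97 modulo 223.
58

Baby-step giant-step with step n = ⌈√223⌉ = 15.
Baby steps 97^j mod 223 (j:value) for j=0..14: 0:1, 1:97, 2:43, 3:157, 4:65, 5:61, 6:119, 7:170, 8:211, 9:174, 10:153, 11:123, 12:112, 13:160, 14:133.
Giant-step multiplier: 97^(-15) ≡ 97^(222-15) = 97^207 ≡ 27 (mod 223).
Giant steps γ_i = 135·27^i mod 223: γ_0=135, γ_1=77, γ_2=72, γ_3=160 (in table at j=13).
x = i·n + j = 3·15 + 13 = 58.
Check: 97^58 ≡ 135 (mod 223).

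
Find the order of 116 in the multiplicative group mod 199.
33

199 is prime, so ord(116) divides φ(199) = 198.
Divisors of 198: 1, 2, 3, 6, 9, 11, 18, 22, 33, 66, 99, 198.
Repeated squaring: 116^1 ≡ 116, 116^2 ≡ 123, 116^4 ≡ 5, 116^8 ≡ 25, 116^16 ≡ 28, 116^32 ≡ 187, 116^64 ≡ 144, 116^128 ≡ 40 (mod 199).
Test 116^d mod 199 for each divisor d in increasing order:
116^1 ≡ 116
116^2 ≡ 123
116^3 = 116^2·116^1 ≡ 139
116^6 = 116^4·116^2 ≡ 18
116^9 = 116^8·116^1 ≡ 114
116^11 = 116^8·116^2·116^1 ≡ 92
116^18 = 116^16·116^2 ≡ 61
116^22 = 116^16·116^4·116^2 ≡ 106
116^33 = 116^32·116^1 ≡ 1  ← first divisor giving 1
The order is 33.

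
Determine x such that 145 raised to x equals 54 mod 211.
20

Baby-step giant-step with step n = ⌈√211⌉ = 15.
Baby steps 145^j mod 211 (j:value) for j=0..14: 0:1, 1:145, 2:136, 3:97, 4:139, 5:110, 6:125, 7:190, 8:120, 9:98, 10:73, 11:35, 12:11, 13:118, 14:19.
Giant-step multiplier: 145^(-15) ≡ 145^(210-15) = 145^195 ≡ 88 (mod 211).
Giant steps γ_i = 54·88^i mod 211: γ_0=54, γ_1=110 (in table at j=5).
x = i·n + j = 1·15 + 5 = 20.
Check: 145^20 ≡ 54 (mod 211).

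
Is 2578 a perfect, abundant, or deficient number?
deficient

Proper divisors of 2578: sum = 1 + 2 + 1289 = 1292
Since 1292 < 2578, 2578 is deficient.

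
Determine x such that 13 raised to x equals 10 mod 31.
4

Baby-step giant-step with step n = ⌈√31⌉ = 6.
Baby steps 13^j mod 31 (j:value) for j=0..5: 0:1, 1:13, 2:14, 3:27, 4:10, 5:6.
h = 10 is already in the table at j=4, so x = 4.
Check: 13^4 ≡ 10 (mod 31).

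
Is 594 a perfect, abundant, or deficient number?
abundant

Proper divisors of 594: sum = 1 + 2 + 3 + 6 + 9 + 11 + 18 + 22 + 27 + 33 + 54 + 66 + 99 + 198 + 297 = 846
Since 846 > 594, 594 is abundant.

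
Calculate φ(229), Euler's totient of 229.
228

229 = 229
φ(n) = n × ∏(1 - 1/p) for each prime p dividing n
φ(229) = 229 × (1 - 1/229) = 228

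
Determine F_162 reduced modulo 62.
20

Matrix identity: Q^n = [[F_(n+1), F_n], [F_n, F_(n-1)]] with Q = [[1,1],[1,0]].
n = 162 = 10100010₂. Square-and-multiply, entries mod 62:
Q^1 = [[1,1],[1,0]]
Q^2 = (Q^1)² = [[2,1],[1,1]]
Q^5 = (Q^2)²·Q = [[8,5],[5,3]]
Q^10 = (Q^5)² = [[27,55],[55,34]]
Q^20 = (Q^10)² = [[34,7],[7,27]]
Q^40 = (Q^20)² = [[27,55],[55,34]]
Q^81 = (Q^40)²·Q = [[41,34],[34,7]]
Q^162 = (Q^81)² = [[47,20],[20,27]]
F_162 mod 62 = Q^162[0][1] = 20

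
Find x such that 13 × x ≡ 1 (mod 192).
133

gcd(13, 192) = 1, so the inverse exists.
Extended Euclidean algorithm on (192, 13):
192 = 14 × 13 + 10  ⟹  10 = (1)·192 + (-14)·13
13 = 1 × 10 + 3  ⟹  3 = (-1)·192 + (15)·13
10 = 3 × 3 + 1  ⟹  1 = (4)·192 + (-59)·13
So (-59)·13 ≡ 1 (mod 192), i.e. 13^(-1) ≡ -59 ≡ 133 (mod 192).
Check: 13 × 133 = 1729 ≡ 1 (mod 192)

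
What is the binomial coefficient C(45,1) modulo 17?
11

Using Lucas' theorem:
Write n=45 and k=1 in base 17:
n in base 17: [2, 11]
k in base 17: [0, 1]
C(45,1) mod 17 = ∏ C(n_i, k_i) mod 17
Digit binomials (mod 17): C(2,0) = 1; C(11,1) = 11
Product: 1 × 11 = 11 ≡ 11 (mod 17)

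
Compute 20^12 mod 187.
4

Repeated squaring. Binary of 12 = 1100.
20^1 ≡ 20 (mod 187); 20^2 ≡ 26 (mod 187); 20^4 ≡ 115 (mod 187); 20^8 ≡ 135 (mod 187)
20^12 = 20^4 × 20^8 ≡ 4 (mod 187)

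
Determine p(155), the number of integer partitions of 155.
66493182097

p(n) counts ways to write n as a sum of positive integers (order ignored).
Euler's pentagonal recurrence: p(k) = p(k-1) + p(k-2) - p(k-5) - p(k-7) + p(k-12) + p(k-15) - ... (offsets j(3j∓1)/2, signs ++--, p(0)=1, p(<0)=0).
DP table for k = 0..154: p(0)=1, p(1)=1, p(2)=2, p(3)=3, p(4)=5, p(5)=7, p(6)=11, p(7)=15, p(8)=22, p(9)=30, p(10)=42, p(11)=56, p(12)=77, p(13)=101, p(14)=135, p(15)=176, p(16)=231, p(17)=297, p(18)=385, p(19)=490, p(20)=627, p(21)=792, p(22)=1002, p(23)=1255, p(24)=1575, p(25)=1958, p(26)=2436, p(27)=3010, p(28)=3718, p(29)=4565, p(30)=5604, p(31)=6842, p(32)=8349, p(33)=10143, p(34)=12310, p(35)=14883, p(36)=17977, p(37)=21637, p(38)=26015, p(39)=31185, p(40)=37338, p(41)=44583, p(42)=53174, p(43)=63261, p(44)=75175, p(45)=89134, p(46)=105558, p(47)=124754, p(48)=147273, p(49)=173525, p(50)=204226, p(51)=239943, p(52)=281589, p(53)=329931, p(54)=386155, p(55)=451276, p(56)=526823, p(57)=614154, p(58)=715220, p(59)=831820, p(60)=966467, p(61)=1121505, p(62)=1300156, p(63)=1505499, p(64)=1741630, p(65)=2012558, p(66)=2323520, p(67)=2679689, p(68)=3087735, p(69)=3554345, p(70)=4087968, p(71)=4697205, p(72)=5392783, p(73)=6185689, p(74)=7089500, p(75)=8118264, p(76)=9289091, p(77)=10619863, p(78)=12132164, p(79)=13848650, p(80)=15796476, p(81)=18004327, p(82)=20506255, p(83)=23338469, p(84)=26543660, p(85)=30167357, p(86)=34262962, p(87)=38887673, p(88)=44108109, p(89)=49995925, p(90)=56634173, p(91)=64112359, p(92)=72533807, p(93)=82010177, p(94)=92669720, p(95)=104651419, p(96)=118114304, p(97)=133230930, p(98)=150198136, p(99)=169229875, p(100)=190569292, p(101)=214481126, p(102)=241265379, p(103)=271248950, p(104)=304801365, p(105)=342325709, p(106)=384276336, p(107)=431149389, p(108)=483502844, p(109)=541946240, p(110)=607163746, p(111)=679903203, p(112)=761002156, p(113)=851376628, p(114)=952050665, p(115)=1064144451, p(116)=1188908248, p(117)=1327710076, p(118)=1482074143, p(119)=1653668665, p(120)=1844349560, p(121)=2056148051, p(122)=2291320912, p(123)=2552338241, p(124)=2841940500, p(125)=3163127352, p(126)=3519222692, p(127)=3913864295, p(128)=4351078600, p(129)=4835271870, p(130)=5371315400, p(131)=5964539504, p(132)=6620830889, p(133)=7346629512, p(134)=8149040695, p(135)=9035836076, p(136)=10015581680, p(137)=11097645016, p(138)=12292341831, p(139)=13610949895, p(140)=15065878135, p(141)=16670689208, p(142)=18440293320, p(143)=20390982757, p(144)=22540654445, p(145)=24908858009, p(146)=27517052599, p(147)=30388671978, p(148)=33549419497, p(149)=37027355200, p(150)=40853235313, p(151)=45060624582, p(152)=49686288421, p(153)=54770336324, p(154)=60356673280.
Final step: p(155) = p(154) + p(153) - p(150) - p(148) + p(143) + p(140) - p(133) - p(129) + p(120) + p(115) - p(104) - p(98) + p(85) + p(78) - p(63) - p(55) + p(38) + p(29) - p(10) - p(0)
= 60356673280 + 54770336324 - 40853235313 - 33549419497 + 20390982757 + 15065878135 - 7346629512 - 4835271870 + 1844349560 + 1064144451 - 304801365 - 150198136 + 30167357 + 12132164 - 1505499 - 451276 + 26015 + 4565 - 42 - 1
= 66493182097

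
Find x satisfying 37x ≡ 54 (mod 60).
x ≡ 42 (mod 60)

gcd(37, 60) = 1, which divides 54, so solutions exist.
Find 37^(-1) mod 60 by the extended Euclidean algorithm:
60 = 1 × 37 + 23  ⟹  23 = (1)·60 + (-1)·37
37 = 1 × 23 + 14  ⟹  14 = (-1)·60 + (2)·37
23 = 1 × 14 + 9  ⟹  9 = (2)·60 + (-3)·37
14 = 1 × 9 + 5  ⟹  5 = (-3)·60 + (5)·37
9 = 1 × 5 + 4  ⟹  4 = (5)·60 + (-8)·37
5 = 1 × 4 + 1  ⟹  1 = (-8)·60 + (13)·37
So (13)·37 ≡ 1 (mod 60), i.e. 37^(-1) ≡ 13 (mod 60).
x ≡ 13 × 54 = 702 ≡ 42 (mod 60).
Check: 37 × 42 = 1554 ≡ 54 (mod 60).
Unique solution: x ≡ 42 (mod 60)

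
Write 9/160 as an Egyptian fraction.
1/18 + 1/1440

Greedy algorithm:
9/160: ceiling(160/9) = 18, use 1/18
1/1440: ceiling(1440/1) = 1440, use 1/1440
Result: 9/160 = 1/18 + 1/1440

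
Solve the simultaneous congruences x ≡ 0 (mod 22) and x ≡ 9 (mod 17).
264

Using Chinese Remainder Theorem:
M = 22 × 17 = 374
M1 = 17, M2 = 22
y1 = 17^(-1) mod 22 = 13
y2 = 22^(-1) mod 17 = 7
x = (0×17×13 + 9×22×7) mod 374 = 264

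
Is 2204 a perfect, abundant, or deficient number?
deficient

Proper divisors of 2204: sum = 1 + 2 + 4 + 19 + 29 + 38 + 58 + 76 + 116 + 551 + 1102 = 1996
Since 1996 < 2204, 2204 is deficient.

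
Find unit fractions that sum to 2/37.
1/19 + 1/703

Greedy algorithm:
2/37: ceiling(37/2) = 19, use 1/19
1/703: ceiling(703/1) = 703, use 1/703
Result: 2/37 = 1/19 + 1/703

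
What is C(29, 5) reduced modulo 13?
0

Using Lucas' theorem:
Write n=29 and k=5 in base 13:
n in base 13: [2, 3]
k in base 13: [0, 5]
C(29,5) mod 13 = ∏ C(n_i, k_i) mod 13
Digit binomials (mod 13): C(2,0) = 1; C(3,5) = 0 (k_i > n_i)
Product: 1 × 0 = 0 ≡ 0 (mod 13)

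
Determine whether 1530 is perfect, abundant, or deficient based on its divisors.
abundant

Proper divisors of 1530: sum = 1 + 2 + 3 + 5 + 6 + 9 + 10 + 15 + ... + 255 + 306 + 510 + 765 (23 divisors) = 2682
Since 2682 > 1530, 1530 is abundant.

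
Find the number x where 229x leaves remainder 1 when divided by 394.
117

gcd(229, 394) = 1, so the inverse exists.
Extended Euclidean algorithm on (394, 229):
394 = 1 × 229 + 165  ⟹  165 = (1)·394 + (-1)·229
229 = 1 × 165 + 64  ⟹  64 = (-1)·394 + (2)·229
165 = 2 × 64 + 37  ⟹  37 = (3)·394 + (-5)·229
64 = 1 × 37 + 27  ⟹  27 = (-4)·394 + (7)·229
37 = 1 × 27 + 10  ⟹  10 = (7)·394 + (-12)·229
27 = 2 × 10 + 7  ⟹  7 = (-18)·394 + (31)·229
10 = 1 × 7 + 3  ⟹  3 = (25)·394 + (-43)·229
7 = 2 × 3 + 1  ⟹  1 = (-68)·394 + (117)·229
So (117)·229 ≡ 1 (mod 394), i.e. 229^(-1) ≡ 117 (mod 394).
Check: 229 × 117 = 26793 ≡ 1 (mod 394)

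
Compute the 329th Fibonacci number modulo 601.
227

Matrix identity: Q^n = [[F_(n+1), F_n], [F_n, F_(n-1)]] with Q = [[1,1],[1,0]].
n = 329 = 101001001₂. Square-and-multiply, entries mod 601:
Q^1 = [[1,1],[1,0]]
Q^2 = (Q^1)² = [[2,1],[1,1]]
Q^5 = (Q^2)²·Q = [[8,5],[5,3]]
Q^10 = (Q^5)² = [[89,55],[55,34]]
Q^20 = (Q^10)² = [[128,154],[154,575]]
Q^41 = (Q^20)²·Q = [[516,434],[434,82]]
Q^82 = (Q^41)² = [[256,501],[501,356]]
Q^164 = (Q^82)² = [[411,102],[102,309]]
Q^329 = (Q^164)²·Q = [[345,227],[227,118]]
F_329 mod 601 = Q^329[0][1] = 227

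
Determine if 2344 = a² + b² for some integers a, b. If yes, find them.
30² + 38² (a=30, b=38)

Factorization: 2344 = 2^3 × 293
By Fermat: n is sum of two squares iff every prime p ≡ 3 (mod 4) appears to even power.
All primes ≡ 3 (mod 4) appear to even power.
Search a = 0, 1, 2, … for 2344 - a² a perfect square: first hit at a = 30: 2344 - 900 = 1444 = 38².
2344 = 30² + 38² = 900 + 1444 ✓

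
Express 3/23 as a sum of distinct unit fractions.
1/8 + 1/184

Greedy algorithm:
3/23: ceiling(23/3) = 8, use 1/8
1/184: ceiling(184/1) = 184, use 1/184
Result: 3/23 = 1/8 + 1/184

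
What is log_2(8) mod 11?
3

Baby-step giant-step with step n = ⌈√11⌉ = 4.
Baby steps 2^j mod 11 (j:value) for j=0..3: 0:1, 1:2, 2:4, 3:8.
h = 8 is already in the table at j=3, so x = 3.
Check: 2^3 ≡ 8 (mod 11).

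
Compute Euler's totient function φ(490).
168

490 = 2 × 5 × 7^2
φ(n) = n × ∏(1 - 1/p) for each prime p dividing n
φ(490) = 490 × (1 - 1/2) × (1 - 1/5) × (1 - 1/7) = 168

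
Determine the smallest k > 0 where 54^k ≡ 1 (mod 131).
130

131 is prime, so ord(54) divides φ(131) = 130.
Divisors of 130: 1, 2, 5, 10, 13, 26, 65, 130.
Repeated squaring: 54^1 ≡ 54, 54^2 ≡ 34, 54^4 ≡ 108, 54^8 ≡ 5, 54^16 ≡ 25, 54^32 ≡ 101, 54^64 ≡ 114, 54^128 ≡ 27 (mod 131).
Test 54^d mod 131 for each divisor d in increasing order:
54^1 ≡ 54
54^2 ≡ 34
54^5 = 54^4·54^1 ≡ 68
54^10 = 54^8·54^2 ≡ 39
54^13 = 54^8·54^4·54^1 ≡ 78
54^26 = 54^16·54^8·54^2 ≡ 58
54^65 = 54^64·54^1 ≡ 130
54^130 = 54^128·54^2 ≡ 1  ← first divisor giving 1
The order is 130.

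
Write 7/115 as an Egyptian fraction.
1/17 + 1/489 + 1/955995

Greedy algorithm:
7/115: ceiling(115/7) = 17, use 1/17
4/1955: ceiling(1955/4) = 489, use 1/489
1/955995: ceiling(955995/1) = 955995, use 1/955995
Result: 7/115 = 1/17 + 1/489 + 1/955995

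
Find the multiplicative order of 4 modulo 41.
10

41 is prime, so ord(4) divides φ(41) = 40.
Divisors of 40: 1, 2, 4, 5, 8, 10, 20, 40.
Repeated squaring: 4^1 ≡ 4, 4^2 ≡ 16, 4^4 ≡ 10, 4^8 ≡ 18, 4^16 ≡ 37, 4^32 ≡ 16 (mod 41).
Test 4^d mod 41 for each divisor d in increasing order:
4^1 ≡ 4
4^2 ≡ 16
4^4 ≡ 10
4^5 = 4^4·4^1 ≡ 40
4^8 ≡ 18
4^10 = 4^8·4^2 ≡ 1  ← first divisor giving 1
The order is 10.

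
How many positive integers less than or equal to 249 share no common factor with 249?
164

249 = 3 × 83
φ(n) = n × ∏(1 - 1/p) for each prime p dividing n
φ(249) = 249 × (1 - 1/3) × (1 - 1/83) = 164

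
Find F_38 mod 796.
589

Matrix identity: Q^n = [[F_(n+1), F_n], [F_n, F_(n-1)]] with Q = [[1,1],[1,0]].
n = 38 = 100110₂. Square-and-multiply, entries mod 796:
Q^1 = [[1,1],[1,0]]
Q^2 = (Q^1)² = [[2,1],[1,1]]
Q^4 = (Q^2)² = [[5,3],[3,2]]
Q^9 = (Q^4)²·Q = [[55,34],[34,21]]
Q^19 = (Q^9)²·Q = [[397,201],[201,196]]
Q^38 = (Q^19)² = [[602,589],[589,13]]
F_38 mod 796 = Q^38[0][1] = 589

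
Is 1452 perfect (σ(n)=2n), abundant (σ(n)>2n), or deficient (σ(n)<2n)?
abundant

Proper divisors of 1452: sum = 1 + 2 + 3 + 4 + 6 + 11 + 12 + 22 + ... + 242 + 363 + 484 + 726 (17 divisors) = 2272
Since 2272 > 1452, 1452 is abundant.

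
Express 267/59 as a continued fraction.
[4; 1, 1, 9, 3]

Euclidean algorithm steps:
267 = 4 × 59 + 31
59 = 1 × 31 + 28
31 = 1 × 28 + 3
28 = 9 × 3 + 1
3 = 3 × 1 + 0
Continued fraction: [4; 1, 1, 9, 3]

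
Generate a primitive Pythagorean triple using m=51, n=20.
(2201, 2040, 3001)

Euclid's formula: a = m² - n², b = 2mn, c = m² + n²
m = 51, n = 20
a = 51² - 20² = 2601 - 400 = 2201
b = 2 × 51 × 20 = 2040
c = 51² + 20² = 2601 + 400 = 3001
Verification: 2201² + 2040² = 4844401 + 4161600 = 9006001 = 3001² ✓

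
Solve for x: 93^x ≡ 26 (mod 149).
130

Baby-step giant-step with step n = ⌈√149⌉ = 13.
Baby steps 93^j mod 149 (j:value) for j=0..12: 0:1, 1:93, 2:7, 3:55, 4:49, 5:87, 6:45, 7:13, 8:17, 9:91, 10:119, 11:41, 12:88.
Giant-step multiplier: 93^(-13) ≡ 93^(148-13) = 93^135 ≡ 27 (mod 149).
Giant steps γ_i = 26·27^i mod 149: γ_0=26, γ_1=106, γ_2=31, γ_3=92, γ_4=100, γ_5=18, γ_6=39, γ_7=10, γ_8=121, γ_9=138, γ_10=1 (in table at j=0).
x = i·n + j = 10·13 + 0 = 130.
Check: 93^130 ≡ 26 (mod 149).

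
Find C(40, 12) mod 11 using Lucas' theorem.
10

Using Lucas' theorem:
Write n=40 and k=12 in base 11:
n in base 11: [3, 7]
k in base 11: [1, 1]
C(40,12) mod 11 = ∏ C(n_i, k_i) mod 11
Digit binomials (mod 11): C(3,1) = 3; C(7,1) = 7
Product: 3 × 7 = 21 ≡ 10 (mod 11)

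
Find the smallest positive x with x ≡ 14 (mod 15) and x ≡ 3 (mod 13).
29

Using Chinese Remainder Theorem:
M = 15 × 13 = 195
M1 = 13, M2 = 15
y1 = 13^(-1) mod 15 = 7
y2 = 15^(-1) mod 13 = 7
x = (14×13×7 + 3×15×7) mod 195 = 29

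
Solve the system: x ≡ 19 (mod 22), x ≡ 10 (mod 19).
371

Using Chinese Remainder Theorem:
M = 22 × 19 = 418
M1 = 19, M2 = 22
y1 = 19^(-1) mod 22 = 7
y2 = 22^(-1) mod 19 = 13
x = (19×19×7 + 10×22×13) mod 418 = 371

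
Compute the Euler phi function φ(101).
100

101 = 101
φ(n) = n × ∏(1 - 1/p) for each prime p dividing n
φ(101) = 101 × (1 - 1/101) = 100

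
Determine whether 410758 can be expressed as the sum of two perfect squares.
Not possible

Factorization: 410758 = 2 × 59^3
By Fermat: n is sum of two squares iff every prime p ≡ 3 (mod 4) appears to even power.
Prime(s) ≡ 3 (mod 4) with odd exponent: [(59, 3)]
Therefore 410758 cannot be expressed as a² + b².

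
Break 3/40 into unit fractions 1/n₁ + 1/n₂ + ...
1/14 + 1/280

Greedy algorithm:
3/40: ceiling(40/3) = 14, use 1/14
1/280: ceiling(280/1) = 280, use 1/280
Result: 3/40 = 1/14 + 1/280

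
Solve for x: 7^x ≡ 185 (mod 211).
100

Baby-step giant-step with step n = ⌈√211⌉ = 15.
Baby steps 7^j mod 211 (j:value) for j=0..14: 0:1, 1:7, 2:49, 3:132, 4:80, 5:138, 6:122, 7:10, 8:70, 9:68, 10:54, 11:167, 12:114, 13:165, 14:100.
Giant-step multiplier: 7^(-15) ≡ 7^(210-15) = 7^195 ≡ 63 (mod 211).
Giant steps γ_i = 185·63^i mod 211: γ_0=185, γ_1=50, γ_2=196, γ_3=110, γ_4=178, γ_5=31, γ_6=54 (in table at j=10).
x = i·n + j = 6·15 + 10 = 100.
Check: 7^100 ≡ 185 (mod 211).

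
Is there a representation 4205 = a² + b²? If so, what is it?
19² + 62² (a=19, b=62)

Factorization: 4205 = 5 × 29^2
By Fermat: n is sum of two squares iff every prime p ≡ 3 (mod 4) appears to even power.
All primes ≡ 3 (mod 4) appear to even power.
Search a = 0, 1, 2, … for 4205 - a² a perfect square: first hit at a = 19: 4205 - 361 = 3844 = 62².
4205 = 19² + 62² = 361 + 3844 ✓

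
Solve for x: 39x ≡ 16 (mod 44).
x ≡ 32 (mod 44)

gcd(39, 44) = 1, which divides 16, so solutions exist.
Find 39^(-1) mod 44 by the extended Euclidean algorithm:
44 = 1 × 39 + 5  ⟹  5 = (1)·44 + (-1)·39
39 = 7 × 5 + 4  ⟹  4 = (-7)·44 + (8)·39
5 = 1 × 4 + 1  ⟹  1 = (8)·44 + (-9)·39
So (-9)·39 ≡ 1 (mod 44), i.e. 39^(-1) ≡ -9 ≡ 35 (mod 44).
x ≡ 35 × 16 = 560 ≡ 32 (mod 44).
Check: 39 × 32 = 1248 ≡ 16 (mod 44).
Unique solution: x ≡ 32 (mod 44)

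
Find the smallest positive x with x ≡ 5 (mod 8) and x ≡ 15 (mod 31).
77

Using Chinese Remainder Theorem:
M = 8 × 31 = 248
M1 = 31, M2 = 8
y1 = 31^(-1) mod 8 = 7
y2 = 8^(-1) mod 31 = 4
x = (5×31×7 + 15×8×4) mod 248 = 77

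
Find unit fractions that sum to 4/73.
1/19 + 1/463 + 1/321091 + 1/206198539471

Greedy algorithm:
4/73: ceiling(73/4) = 19, use 1/19
3/1387: ceiling(1387/3) = 463, use 1/463
2/642181: ceiling(642181/2) = 321091, use 1/321091
1/206198539471: ceiling(206198539471/1) = 206198539471, use 1/206198539471
Result: 4/73 = 1/19 + 1/463 + 1/321091 + 1/206198539471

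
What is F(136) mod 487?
204

Matrix identity: Q^n = [[F_(n+1), F_n], [F_n, F_(n-1)]] with Q = [[1,1],[1,0]].
n = 136 = 10001000₂. Square-and-multiply, entries mod 487:
Q^1 = [[1,1],[1,0]]
Q^2 = (Q^1)² = [[2,1],[1,1]]
Q^4 = (Q^2)² = [[5,3],[3,2]]
Q^8 = (Q^4)² = [[34,21],[21,13]]
Q^17 = (Q^8)²·Q = [[149,136],[136,13]]
Q^34 = (Q^17)² = [[276,117],[117,159]]
Q^68 = (Q^34)² = [[257,247],[247,10]]
Q^136 = (Q^68)² = [[438,204],[204,234]]
F_136 mod 487 = Q^136[0][1] = 204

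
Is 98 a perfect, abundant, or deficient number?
deficient

Proper divisors of 98: sum = 1 + 2 + 7 + 14 + 49 = 73
Since 73 < 98, 98 is deficient.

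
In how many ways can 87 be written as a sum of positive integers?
38887673

p(n) counts ways to write n as a sum of positive integers (order ignored).
Euler's pentagonal recurrence: p(k) = p(k-1) + p(k-2) - p(k-5) - p(k-7) + p(k-12) + p(k-15) - ... (offsets j(3j∓1)/2, signs ++--, p(0)=1, p(<0)=0).
DP table for k = 0..86: p(0)=1, p(1)=1, p(2)=2, p(3)=3, p(4)=5, p(5)=7, p(6)=11, p(7)=15, p(8)=22, p(9)=30, p(10)=42, p(11)=56, p(12)=77, p(13)=101, p(14)=135, p(15)=176, p(16)=231, p(17)=297, p(18)=385, p(19)=490, p(20)=627, p(21)=792, p(22)=1002, p(23)=1255, p(24)=1575, p(25)=1958, p(26)=2436, p(27)=3010, p(28)=3718, p(29)=4565, p(30)=5604, p(31)=6842, p(32)=8349, p(33)=10143, p(34)=12310, p(35)=14883, p(36)=17977, p(37)=21637, p(38)=26015, p(39)=31185, p(40)=37338, p(41)=44583, p(42)=53174, p(43)=63261, p(44)=75175, p(45)=89134, p(46)=105558, p(47)=124754, p(48)=147273, p(49)=173525, p(50)=204226, p(51)=239943, p(52)=281589, p(53)=329931, p(54)=386155, p(55)=451276, p(56)=526823, p(57)=614154, p(58)=715220, p(59)=831820, p(60)=966467, p(61)=1121505, p(62)=1300156, p(63)=1505499, p(64)=1741630, p(65)=2012558, p(66)=2323520, p(67)=2679689, p(68)=3087735, p(69)=3554345, p(70)=4087968, p(71)=4697205, p(72)=5392783, p(73)=6185689, p(74)=7089500, p(75)=8118264, p(76)=9289091, p(77)=10619863, p(78)=12132164, p(79)=13848650, p(80)=15796476, p(81)=18004327, p(82)=20506255, p(83)=23338469, p(84)=26543660, p(85)=30167357, p(86)=34262962.
Final step: p(87) = p(86) + p(85) - p(82) - p(80) + p(75) + p(72) - p(65) - p(61) + p(52) + p(47) - p(36) - p(30) + p(17) + p(10)
= 34262962 + 30167357 - 20506255 - 15796476 + 8118264 + 5392783 - 2012558 - 1121505 + 281589 + 124754 - 17977 - 5604 + 297 + 42
= 38887673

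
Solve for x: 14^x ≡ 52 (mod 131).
90

Baby-step giant-step with step n = ⌈√131⌉ = 12.
Baby steps 14^j mod 131 (j:value) for j=0..11: 0:1, 1:14, 2:65, 3:124, 4:33, 5:69, 6:49, 7:31, 8:41, 9:50, 10:45, 11:106.
Giant-step multiplier: 14^(-12) ≡ 14^(130-12) = 14^118 ≡ 64 (mod 131).
Giant steps γ_i = 52·64^i mod 131: γ_0=52, γ_1=53, γ_2=117, γ_3=21, γ_4=34, γ_5=80, γ_6=11, γ_7=49 (in table at j=6).
x = i·n + j = 7·12 + 6 = 90.
Check: 14^90 ≡ 52 (mod 131).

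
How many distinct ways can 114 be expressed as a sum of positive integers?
952050665

p(n) counts ways to write n as a sum of positive integers (order ignored).
Euler's pentagonal recurrence: p(k) = p(k-1) + p(k-2) - p(k-5) - p(k-7) + p(k-12) + p(k-15) - ... (offsets j(3j∓1)/2, signs ++--, p(0)=1, p(<0)=0).
DP table for k = 0..113: p(0)=1, p(1)=1, p(2)=2, p(3)=3, p(4)=5, p(5)=7, p(6)=11, p(7)=15, p(8)=22, p(9)=30, p(10)=42, p(11)=56, p(12)=77, p(13)=101, p(14)=135, p(15)=176, p(16)=231, p(17)=297, p(18)=385, p(19)=490, p(20)=627, p(21)=792, p(22)=1002, p(23)=1255, p(24)=1575, p(25)=1958, p(26)=2436, p(27)=3010, p(28)=3718, p(29)=4565, p(30)=5604, p(31)=6842, p(32)=8349, p(33)=10143, p(34)=12310, p(35)=14883, p(36)=17977, p(37)=21637, p(38)=26015, p(39)=31185, p(40)=37338, p(41)=44583, p(42)=53174, p(43)=63261, p(44)=75175, p(45)=89134, p(46)=105558, p(47)=124754, p(48)=147273, p(49)=173525, p(50)=204226, p(51)=239943, p(52)=281589, p(53)=329931, p(54)=386155, p(55)=451276, p(56)=526823, p(57)=614154, p(58)=715220, p(59)=831820, p(60)=966467, p(61)=1121505, p(62)=1300156, p(63)=1505499, p(64)=1741630, p(65)=2012558, p(66)=2323520, p(67)=2679689, p(68)=3087735, p(69)=3554345, p(70)=4087968, p(71)=4697205, p(72)=5392783, p(73)=6185689, p(74)=7089500, p(75)=8118264, p(76)=9289091, p(77)=10619863, p(78)=12132164, p(79)=13848650, p(80)=15796476, p(81)=18004327, p(82)=20506255, p(83)=23338469, p(84)=26543660, p(85)=30167357, p(86)=34262962, p(87)=38887673, p(88)=44108109, p(89)=49995925, p(90)=56634173, p(91)=64112359, p(92)=72533807, p(93)=82010177, p(94)=92669720, p(95)=104651419, p(96)=118114304, p(97)=133230930, p(98)=150198136, p(99)=169229875, p(100)=190569292, p(101)=214481126, p(102)=241265379, p(103)=271248950, p(104)=304801365, p(105)=342325709, p(106)=384276336, p(107)=431149389, p(108)=483502844, p(109)=541946240, p(110)=607163746, p(111)=679903203, p(112)=761002156, p(113)=851376628.
Final step: p(114) = p(113) + p(112) - p(109) - p(107) + p(102) + p(99) - p(92) - p(88) + p(79) + p(74) - p(63) - p(57) + p(44) + p(37) - p(22) - p(14)
= 851376628 + 761002156 - 541946240 - 431149389 + 241265379 + 169229875 - 72533807 - 44108109 + 13848650 + 7089500 - 1505499 - 614154 + 75175 + 21637 - 1002 - 135
= 952050665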